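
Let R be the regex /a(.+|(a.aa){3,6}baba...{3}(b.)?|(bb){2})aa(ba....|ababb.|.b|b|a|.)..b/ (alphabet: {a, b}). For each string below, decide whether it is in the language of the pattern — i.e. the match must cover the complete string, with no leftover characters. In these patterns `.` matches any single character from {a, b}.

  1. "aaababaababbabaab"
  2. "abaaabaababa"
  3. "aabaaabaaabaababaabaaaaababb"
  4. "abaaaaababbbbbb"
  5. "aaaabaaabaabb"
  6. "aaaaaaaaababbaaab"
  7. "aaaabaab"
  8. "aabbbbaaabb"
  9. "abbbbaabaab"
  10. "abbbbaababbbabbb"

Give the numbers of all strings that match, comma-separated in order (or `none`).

1, 3, 4, 5, 6, 7, 9, 10

1 → match
2. "abaaabaababa" → no match — must end with "b"
3 → match
4 → match
5 → match
6 → match
7. "aaaabaab" → match
8. "aabbbbaaabb" → no match
9. "abbbbaabaab" → match
10 → match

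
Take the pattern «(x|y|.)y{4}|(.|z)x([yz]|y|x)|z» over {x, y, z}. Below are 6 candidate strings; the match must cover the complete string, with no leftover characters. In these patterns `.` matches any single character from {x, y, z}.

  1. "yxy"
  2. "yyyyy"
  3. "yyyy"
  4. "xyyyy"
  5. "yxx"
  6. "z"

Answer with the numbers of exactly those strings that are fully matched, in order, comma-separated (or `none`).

1, 2, 4, 5, 6

1 → match
2 → match
3 → no match
4 → match
5 → match
6 → match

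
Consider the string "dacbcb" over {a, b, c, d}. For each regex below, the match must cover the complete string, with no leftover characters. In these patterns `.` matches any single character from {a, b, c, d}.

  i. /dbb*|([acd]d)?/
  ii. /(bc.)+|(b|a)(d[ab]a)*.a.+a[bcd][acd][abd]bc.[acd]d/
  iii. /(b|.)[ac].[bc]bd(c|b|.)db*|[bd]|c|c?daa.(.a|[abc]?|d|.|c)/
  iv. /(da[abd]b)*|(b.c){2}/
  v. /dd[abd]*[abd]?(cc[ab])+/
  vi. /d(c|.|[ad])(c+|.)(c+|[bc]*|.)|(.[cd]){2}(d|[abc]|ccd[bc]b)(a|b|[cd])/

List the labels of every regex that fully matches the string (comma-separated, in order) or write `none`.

vi

i → no match
ii → no match
iii → no match
iv → no match
v → no match — must start with "dd"
vi → match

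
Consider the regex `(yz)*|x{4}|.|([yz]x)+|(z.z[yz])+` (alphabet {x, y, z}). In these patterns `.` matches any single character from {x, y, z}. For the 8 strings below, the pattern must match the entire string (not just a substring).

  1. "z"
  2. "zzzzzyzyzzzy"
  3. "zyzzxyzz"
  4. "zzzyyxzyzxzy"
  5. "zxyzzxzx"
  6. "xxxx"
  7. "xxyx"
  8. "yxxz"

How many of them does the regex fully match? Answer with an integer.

1. "z" → match
2. "zzzzzyzyzzzy" → match
3. "zyzzxyzz" → no match
4. "zzzyyxzyzxzy" → no match
5. "zxyzzxzx" → no match
6. "xxxx" → match
7. "xxyx" → no match
8. "yxxz" → no match
Total matched: 3

3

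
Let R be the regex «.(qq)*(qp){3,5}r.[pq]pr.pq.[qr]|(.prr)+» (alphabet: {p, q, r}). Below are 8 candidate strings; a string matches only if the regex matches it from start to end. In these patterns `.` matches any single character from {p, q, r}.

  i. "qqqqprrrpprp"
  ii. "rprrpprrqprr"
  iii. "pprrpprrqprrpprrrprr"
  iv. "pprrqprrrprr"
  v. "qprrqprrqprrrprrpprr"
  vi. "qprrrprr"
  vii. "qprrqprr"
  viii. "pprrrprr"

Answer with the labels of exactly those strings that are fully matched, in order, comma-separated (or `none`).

ii, iii, iv, v, vi, vii, viii

i. "qqqqprrrpprp" → no match
ii. "rprrpprrqprr" → match
iii → match
iv. "pprrqprrrprr" → match
v → match
vi. "qprrrprr" → match
vii. "qprrqprr" → match
viii. "pprrrprr" → match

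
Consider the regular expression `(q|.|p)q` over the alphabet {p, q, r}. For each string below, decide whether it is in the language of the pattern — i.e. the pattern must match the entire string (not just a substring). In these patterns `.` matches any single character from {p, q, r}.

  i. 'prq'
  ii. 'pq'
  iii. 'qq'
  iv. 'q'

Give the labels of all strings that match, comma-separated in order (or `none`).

i → no match
ii → match
iii → match
iv → no match

ii, iii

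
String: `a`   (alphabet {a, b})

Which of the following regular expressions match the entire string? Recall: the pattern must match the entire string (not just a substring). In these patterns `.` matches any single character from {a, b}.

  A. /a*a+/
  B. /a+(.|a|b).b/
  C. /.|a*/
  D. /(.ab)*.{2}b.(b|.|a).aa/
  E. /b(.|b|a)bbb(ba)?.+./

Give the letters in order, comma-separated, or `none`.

A → match
B → no match — must end with `b`
C → match
D → no match — must end with `aa`
E → no match — must start with `b`

A, C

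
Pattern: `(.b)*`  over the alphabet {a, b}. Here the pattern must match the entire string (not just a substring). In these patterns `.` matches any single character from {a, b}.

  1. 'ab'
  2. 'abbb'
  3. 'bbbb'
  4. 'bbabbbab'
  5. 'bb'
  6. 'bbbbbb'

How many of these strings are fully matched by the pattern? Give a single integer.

6

1 → match
2 → match
3 → match
4 → match
5 → match
6 → match
Total matched: 6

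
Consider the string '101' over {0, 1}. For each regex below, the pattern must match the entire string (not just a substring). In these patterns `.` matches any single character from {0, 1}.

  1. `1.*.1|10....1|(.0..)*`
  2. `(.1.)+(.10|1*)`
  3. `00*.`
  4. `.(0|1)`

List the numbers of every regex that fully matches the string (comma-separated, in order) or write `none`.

1

1 → match
2 → no match
3 → no match — must start with '0'
4 → no match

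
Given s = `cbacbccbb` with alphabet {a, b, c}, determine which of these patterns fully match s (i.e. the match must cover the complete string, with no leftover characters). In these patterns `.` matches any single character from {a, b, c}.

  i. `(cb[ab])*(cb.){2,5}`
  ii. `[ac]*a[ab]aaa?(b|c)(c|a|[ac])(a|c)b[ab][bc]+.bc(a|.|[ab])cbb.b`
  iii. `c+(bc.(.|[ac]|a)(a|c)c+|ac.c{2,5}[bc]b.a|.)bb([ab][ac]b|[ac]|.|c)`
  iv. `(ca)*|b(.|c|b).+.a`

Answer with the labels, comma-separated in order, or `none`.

i → match
ii → no match
iii → no match
iv → no match

i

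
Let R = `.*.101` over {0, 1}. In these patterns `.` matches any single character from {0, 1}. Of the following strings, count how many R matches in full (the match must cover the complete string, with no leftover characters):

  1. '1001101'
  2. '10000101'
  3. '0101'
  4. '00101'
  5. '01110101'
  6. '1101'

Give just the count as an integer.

1. '1001101' → match
2. '10000101' → match
3. '0101' → match
4. '00101' → match
5. '01110101' → match
6. '1101' → match
Total matched: 6

6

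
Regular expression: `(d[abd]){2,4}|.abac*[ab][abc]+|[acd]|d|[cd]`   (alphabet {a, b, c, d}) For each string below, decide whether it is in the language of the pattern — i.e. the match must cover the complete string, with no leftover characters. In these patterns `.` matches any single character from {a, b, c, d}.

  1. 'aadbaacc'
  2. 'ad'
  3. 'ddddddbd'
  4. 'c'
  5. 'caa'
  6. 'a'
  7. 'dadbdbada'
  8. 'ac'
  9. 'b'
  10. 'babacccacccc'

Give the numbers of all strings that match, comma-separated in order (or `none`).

4, 6, 10

1 → no match
2 → no match
3 → no match
4 → match
5 → no match
6 → match
7 → no match
8 → no match
9 → no match
10 → match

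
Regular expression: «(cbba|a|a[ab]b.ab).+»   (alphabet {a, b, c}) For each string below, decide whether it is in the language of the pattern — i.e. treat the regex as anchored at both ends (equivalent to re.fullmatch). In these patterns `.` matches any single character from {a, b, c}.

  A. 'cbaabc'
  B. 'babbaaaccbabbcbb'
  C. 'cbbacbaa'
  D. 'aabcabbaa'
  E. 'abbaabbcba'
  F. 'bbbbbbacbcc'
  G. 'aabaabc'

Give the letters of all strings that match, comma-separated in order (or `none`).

A → no match
B → no match
C → match
D → match
E → match
F → no match
G → match

C, D, E, G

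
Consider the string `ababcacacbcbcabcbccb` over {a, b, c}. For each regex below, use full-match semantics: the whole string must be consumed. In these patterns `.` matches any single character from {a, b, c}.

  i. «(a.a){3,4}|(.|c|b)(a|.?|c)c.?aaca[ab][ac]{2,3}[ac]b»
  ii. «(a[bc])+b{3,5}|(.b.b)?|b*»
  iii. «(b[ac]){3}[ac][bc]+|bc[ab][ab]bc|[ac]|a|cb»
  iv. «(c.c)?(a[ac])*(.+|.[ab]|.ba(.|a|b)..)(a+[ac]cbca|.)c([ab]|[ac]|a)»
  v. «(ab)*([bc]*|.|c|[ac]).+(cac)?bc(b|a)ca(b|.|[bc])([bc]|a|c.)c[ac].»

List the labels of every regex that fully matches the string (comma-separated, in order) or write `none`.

i → no match
ii → no match
iii → no match
iv → match
v → match

iv, v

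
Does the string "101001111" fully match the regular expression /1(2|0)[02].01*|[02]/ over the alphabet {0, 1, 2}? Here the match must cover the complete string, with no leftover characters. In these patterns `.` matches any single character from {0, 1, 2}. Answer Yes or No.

No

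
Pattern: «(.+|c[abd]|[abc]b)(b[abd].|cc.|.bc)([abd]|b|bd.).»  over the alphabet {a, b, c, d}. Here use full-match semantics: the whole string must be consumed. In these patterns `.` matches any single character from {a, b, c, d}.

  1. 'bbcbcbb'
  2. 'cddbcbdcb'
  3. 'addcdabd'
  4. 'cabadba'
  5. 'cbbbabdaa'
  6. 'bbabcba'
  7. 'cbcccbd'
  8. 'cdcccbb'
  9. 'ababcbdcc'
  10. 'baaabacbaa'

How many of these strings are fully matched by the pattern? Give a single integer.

1 → match
2 → match
3 → no match
4 → match
5 → match
6 → match
7 → match
8 → match
9 → match
10 → no match
Total matched: 8

8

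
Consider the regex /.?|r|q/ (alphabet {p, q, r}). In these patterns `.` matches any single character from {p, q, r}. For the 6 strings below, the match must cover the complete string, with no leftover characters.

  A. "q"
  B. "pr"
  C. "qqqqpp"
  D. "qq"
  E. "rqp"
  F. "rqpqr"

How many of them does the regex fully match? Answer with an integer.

1

A. "q" → match
B. "pr" → no match
C. "qqqqpp" → no match
D. "qq" → no match
E. "rqp" → no match
F. "rqpqr" → no match
Total matched: 1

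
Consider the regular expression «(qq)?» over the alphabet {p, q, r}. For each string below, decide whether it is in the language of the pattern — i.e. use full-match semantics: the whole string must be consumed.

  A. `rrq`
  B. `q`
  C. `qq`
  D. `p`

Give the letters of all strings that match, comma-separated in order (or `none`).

A → no match
B → no match
C → match
D → no match

C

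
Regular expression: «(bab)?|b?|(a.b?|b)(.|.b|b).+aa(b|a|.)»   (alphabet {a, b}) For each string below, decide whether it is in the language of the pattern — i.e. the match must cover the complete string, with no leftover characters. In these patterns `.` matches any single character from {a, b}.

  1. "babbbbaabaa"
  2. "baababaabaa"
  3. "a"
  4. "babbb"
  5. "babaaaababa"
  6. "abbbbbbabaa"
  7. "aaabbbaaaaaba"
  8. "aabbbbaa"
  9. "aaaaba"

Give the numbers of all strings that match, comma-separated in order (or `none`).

1 → no match
2 → no match
3 → no match
4 → no match
5 → no match
6 → no match
7 → no match
8 → no match
9 → no match

none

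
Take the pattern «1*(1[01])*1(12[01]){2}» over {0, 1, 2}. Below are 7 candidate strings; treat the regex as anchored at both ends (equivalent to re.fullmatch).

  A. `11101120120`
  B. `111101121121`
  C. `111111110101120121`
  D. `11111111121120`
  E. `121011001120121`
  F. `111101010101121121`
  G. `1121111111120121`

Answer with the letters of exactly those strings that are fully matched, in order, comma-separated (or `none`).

A, B, C, D, F

A. `11101120120` → match
B. `111101121121` → match
C → match
D → match
E → no match
F → match
G → no match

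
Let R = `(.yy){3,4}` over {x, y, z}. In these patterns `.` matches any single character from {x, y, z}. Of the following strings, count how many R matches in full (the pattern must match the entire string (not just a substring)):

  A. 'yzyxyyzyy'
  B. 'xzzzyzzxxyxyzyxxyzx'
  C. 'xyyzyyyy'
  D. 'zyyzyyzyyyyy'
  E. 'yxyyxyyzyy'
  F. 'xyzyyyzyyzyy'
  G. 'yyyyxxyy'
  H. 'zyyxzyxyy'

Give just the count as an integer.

A → no match
B → no match — must end with 'yy'
C → no match
D → match
E → no match
F → no match
G → no match
H → no match
Total matched: 1

1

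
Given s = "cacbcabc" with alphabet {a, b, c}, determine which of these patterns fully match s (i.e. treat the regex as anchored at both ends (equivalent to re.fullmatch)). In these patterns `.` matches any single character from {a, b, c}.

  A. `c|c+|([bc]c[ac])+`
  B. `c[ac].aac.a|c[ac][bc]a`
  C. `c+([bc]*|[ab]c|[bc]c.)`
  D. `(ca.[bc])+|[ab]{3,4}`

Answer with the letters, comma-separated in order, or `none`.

D

A → no match
B → no match — must end with "a"
C → no match
D → match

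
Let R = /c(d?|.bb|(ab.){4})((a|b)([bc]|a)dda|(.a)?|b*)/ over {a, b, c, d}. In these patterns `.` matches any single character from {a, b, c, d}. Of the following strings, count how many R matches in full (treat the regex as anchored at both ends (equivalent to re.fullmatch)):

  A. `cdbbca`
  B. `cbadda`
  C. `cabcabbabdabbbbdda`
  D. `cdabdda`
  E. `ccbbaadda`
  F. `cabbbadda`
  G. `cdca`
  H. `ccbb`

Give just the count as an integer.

8

A → match
B → match
C → match
D → match
E → match
F → match
G → match
H → match
Total matched: 8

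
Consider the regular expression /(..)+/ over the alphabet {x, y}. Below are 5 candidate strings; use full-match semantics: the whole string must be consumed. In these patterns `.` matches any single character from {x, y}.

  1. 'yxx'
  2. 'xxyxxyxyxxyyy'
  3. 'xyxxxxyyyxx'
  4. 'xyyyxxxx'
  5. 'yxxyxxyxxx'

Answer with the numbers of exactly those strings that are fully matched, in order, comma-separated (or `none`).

1 → no match
2 → no match
3 → no match
4 → match
5 → match

4, 5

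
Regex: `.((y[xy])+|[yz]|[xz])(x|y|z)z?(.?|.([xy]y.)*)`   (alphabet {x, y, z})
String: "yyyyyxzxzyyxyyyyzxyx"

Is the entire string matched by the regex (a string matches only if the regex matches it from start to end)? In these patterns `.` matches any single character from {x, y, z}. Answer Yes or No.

No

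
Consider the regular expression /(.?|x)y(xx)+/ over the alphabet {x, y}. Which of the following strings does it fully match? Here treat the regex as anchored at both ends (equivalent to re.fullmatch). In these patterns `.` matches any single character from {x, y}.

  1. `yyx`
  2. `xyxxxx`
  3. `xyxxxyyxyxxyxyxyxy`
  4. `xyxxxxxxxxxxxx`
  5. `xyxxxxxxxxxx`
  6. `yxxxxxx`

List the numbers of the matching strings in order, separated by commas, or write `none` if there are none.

1. `yyx` → no match — must end with `xx`
2. `xyxxxx` → match
3 → no match — must end with `xx`
4 → match
5. `xyxxxxxxxxxx` → match
6. `yxxxxxx` → match

2, 4, 5, 6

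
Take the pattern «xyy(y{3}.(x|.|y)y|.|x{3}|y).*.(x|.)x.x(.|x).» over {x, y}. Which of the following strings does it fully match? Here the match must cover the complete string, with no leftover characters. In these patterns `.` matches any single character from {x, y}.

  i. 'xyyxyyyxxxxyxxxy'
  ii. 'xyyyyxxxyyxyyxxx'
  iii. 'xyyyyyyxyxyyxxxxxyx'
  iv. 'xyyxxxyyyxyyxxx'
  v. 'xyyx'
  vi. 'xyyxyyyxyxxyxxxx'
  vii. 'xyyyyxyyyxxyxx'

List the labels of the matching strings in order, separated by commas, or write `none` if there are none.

i → no match
ii → no match
iii → match
iv → no match
v → no match
vi → no match
vii → no match

iii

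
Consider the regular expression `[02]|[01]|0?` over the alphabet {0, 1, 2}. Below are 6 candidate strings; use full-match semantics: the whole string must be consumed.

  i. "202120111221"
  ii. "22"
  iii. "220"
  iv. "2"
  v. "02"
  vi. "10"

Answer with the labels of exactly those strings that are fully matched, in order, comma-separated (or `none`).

iv

i. "202120111221" → no match
ii. "22" → no match
iii. "220" → no match
iv. "2" → match
v. "02" → no match
vi. "10" → no match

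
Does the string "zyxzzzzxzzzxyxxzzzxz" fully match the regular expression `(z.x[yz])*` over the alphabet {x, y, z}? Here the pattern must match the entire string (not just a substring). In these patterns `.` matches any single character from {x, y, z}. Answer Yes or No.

No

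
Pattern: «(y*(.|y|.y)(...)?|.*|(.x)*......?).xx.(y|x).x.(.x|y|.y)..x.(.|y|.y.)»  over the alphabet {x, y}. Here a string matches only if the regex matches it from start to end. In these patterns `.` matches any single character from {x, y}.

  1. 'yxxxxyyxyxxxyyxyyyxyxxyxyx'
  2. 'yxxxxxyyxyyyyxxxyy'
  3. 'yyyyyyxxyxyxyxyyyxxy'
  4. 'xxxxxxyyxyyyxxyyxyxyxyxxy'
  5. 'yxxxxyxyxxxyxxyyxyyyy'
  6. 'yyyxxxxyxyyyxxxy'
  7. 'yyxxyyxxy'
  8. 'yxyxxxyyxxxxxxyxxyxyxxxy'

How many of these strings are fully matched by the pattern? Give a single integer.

4

1 → no match
2 → match
3 → match
4 → no match
5 → no match
6 → match
7. 'yyxxyyxxy' → no match
8 → match
Total matched: 4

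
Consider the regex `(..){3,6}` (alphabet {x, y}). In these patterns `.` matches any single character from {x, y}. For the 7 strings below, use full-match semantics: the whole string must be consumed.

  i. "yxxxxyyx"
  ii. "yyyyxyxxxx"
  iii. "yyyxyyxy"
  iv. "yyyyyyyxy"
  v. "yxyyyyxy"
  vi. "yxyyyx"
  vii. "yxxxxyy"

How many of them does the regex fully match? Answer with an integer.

i → match
ii → match
iii → match
iv → no match
v → match
vi → match
vii → no match
Total matched: 5

5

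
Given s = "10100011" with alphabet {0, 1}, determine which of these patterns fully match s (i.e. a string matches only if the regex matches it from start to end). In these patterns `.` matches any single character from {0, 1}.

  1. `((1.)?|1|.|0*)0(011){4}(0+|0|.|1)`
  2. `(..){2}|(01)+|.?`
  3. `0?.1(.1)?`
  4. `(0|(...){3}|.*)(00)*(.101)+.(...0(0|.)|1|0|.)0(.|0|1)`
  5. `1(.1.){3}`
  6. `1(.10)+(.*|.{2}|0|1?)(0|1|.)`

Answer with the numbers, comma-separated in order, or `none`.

1 → no match
2 → no match
3 → no match
4 → no match
5 → no match
6 → match

6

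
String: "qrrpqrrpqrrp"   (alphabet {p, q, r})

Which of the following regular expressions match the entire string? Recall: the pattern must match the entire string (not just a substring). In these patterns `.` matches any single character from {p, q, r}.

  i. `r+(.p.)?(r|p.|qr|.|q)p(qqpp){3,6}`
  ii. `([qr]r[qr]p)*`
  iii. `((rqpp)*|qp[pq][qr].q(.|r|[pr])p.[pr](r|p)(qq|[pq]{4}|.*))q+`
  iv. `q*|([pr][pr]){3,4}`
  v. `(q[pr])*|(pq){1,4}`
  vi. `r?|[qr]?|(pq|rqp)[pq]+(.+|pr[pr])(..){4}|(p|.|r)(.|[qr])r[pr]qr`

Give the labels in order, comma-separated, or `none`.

i → no match — must start with "r"
ii → match
iii → no match — must end with "q"
iv → no match
v → no match
vi → no match

ii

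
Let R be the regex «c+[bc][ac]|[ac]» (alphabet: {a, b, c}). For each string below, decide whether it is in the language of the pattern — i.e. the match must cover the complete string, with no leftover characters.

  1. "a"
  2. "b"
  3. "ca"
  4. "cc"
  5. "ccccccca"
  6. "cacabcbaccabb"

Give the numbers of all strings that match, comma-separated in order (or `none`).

1. "a" → match
2. "b" → no match
3. "ca" → no match
4. "cc" → no match
5. "ccccccca" → match
6 → no match

1, 5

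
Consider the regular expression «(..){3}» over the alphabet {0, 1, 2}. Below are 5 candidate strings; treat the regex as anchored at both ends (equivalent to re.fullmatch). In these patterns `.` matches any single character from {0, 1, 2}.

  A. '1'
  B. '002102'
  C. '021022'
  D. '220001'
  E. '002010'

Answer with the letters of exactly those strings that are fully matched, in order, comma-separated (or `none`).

B, C, D, E

A. '1' → no match
B. '002102' → match
C. '021022' → match
D. '220001' → match
E. '002010' → match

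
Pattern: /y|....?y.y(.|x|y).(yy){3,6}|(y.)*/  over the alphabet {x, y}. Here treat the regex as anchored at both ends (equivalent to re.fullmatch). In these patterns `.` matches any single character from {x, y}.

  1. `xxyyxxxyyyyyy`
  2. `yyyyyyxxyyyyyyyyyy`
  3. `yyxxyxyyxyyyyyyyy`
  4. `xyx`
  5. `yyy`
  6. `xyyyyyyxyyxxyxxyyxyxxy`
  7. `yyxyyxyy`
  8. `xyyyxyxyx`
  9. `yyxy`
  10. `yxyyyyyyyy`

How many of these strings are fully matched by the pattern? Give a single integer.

1 → no match
2 → match
3 → match
4 → no match
5 → no match
6 → no match
7 → no match
8 → no match
9 → no match
10 → match
Total matched: 3

3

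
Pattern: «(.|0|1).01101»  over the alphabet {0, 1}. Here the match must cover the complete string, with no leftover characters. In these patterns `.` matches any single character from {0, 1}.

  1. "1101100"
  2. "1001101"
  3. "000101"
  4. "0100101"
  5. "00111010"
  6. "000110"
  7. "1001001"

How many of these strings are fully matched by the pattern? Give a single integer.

1

1 → no match — must end with "01101"
2 → match
3 → no match — must end with "01101"
4 → no match — must end with "01101"
5 → no match — must end with "01101"
6 → no match — must end with "01101"
7 → no match — must end with "01101"
Total matched: 1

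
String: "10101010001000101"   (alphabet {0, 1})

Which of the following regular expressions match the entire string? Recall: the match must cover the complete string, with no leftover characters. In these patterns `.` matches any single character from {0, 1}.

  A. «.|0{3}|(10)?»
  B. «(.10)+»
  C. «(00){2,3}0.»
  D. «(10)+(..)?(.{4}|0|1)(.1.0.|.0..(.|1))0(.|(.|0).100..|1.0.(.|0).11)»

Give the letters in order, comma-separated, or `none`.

A → no match
B → no match — must end with "10"
C → no match — must start with "00"
D → match

D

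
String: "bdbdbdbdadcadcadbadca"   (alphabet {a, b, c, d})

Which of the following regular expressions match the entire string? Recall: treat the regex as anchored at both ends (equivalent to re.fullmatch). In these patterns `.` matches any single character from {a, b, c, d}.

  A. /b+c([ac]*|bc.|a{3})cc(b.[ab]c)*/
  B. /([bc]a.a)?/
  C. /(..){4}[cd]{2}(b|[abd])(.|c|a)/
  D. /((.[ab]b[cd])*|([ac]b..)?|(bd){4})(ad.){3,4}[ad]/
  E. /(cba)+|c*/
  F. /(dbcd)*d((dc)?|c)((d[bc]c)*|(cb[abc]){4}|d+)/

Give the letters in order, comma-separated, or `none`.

D

A → no match
B → no match
C → no match
D → match
E → no match
F → no match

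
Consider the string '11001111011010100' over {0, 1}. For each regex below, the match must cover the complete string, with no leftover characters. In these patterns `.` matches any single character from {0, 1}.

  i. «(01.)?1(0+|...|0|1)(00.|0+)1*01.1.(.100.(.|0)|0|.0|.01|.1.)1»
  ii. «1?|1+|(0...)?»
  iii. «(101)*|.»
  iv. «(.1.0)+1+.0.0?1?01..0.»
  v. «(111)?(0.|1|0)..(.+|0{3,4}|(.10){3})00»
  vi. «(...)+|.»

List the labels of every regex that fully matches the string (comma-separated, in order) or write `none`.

i → no match — must end with '1'
ii → no match
iii → no match
iv → match
v → match
vi → no match

iv, v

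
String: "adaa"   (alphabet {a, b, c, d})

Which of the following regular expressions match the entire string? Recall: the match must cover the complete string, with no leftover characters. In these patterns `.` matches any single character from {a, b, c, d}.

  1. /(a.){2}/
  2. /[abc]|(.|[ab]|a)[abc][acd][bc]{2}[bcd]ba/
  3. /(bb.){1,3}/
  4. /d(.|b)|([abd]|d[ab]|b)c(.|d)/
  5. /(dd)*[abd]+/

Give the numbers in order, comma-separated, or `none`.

1, 5

1 → match
2 → no match
3 → no match — must start with "bb"
4 → no match
5 → match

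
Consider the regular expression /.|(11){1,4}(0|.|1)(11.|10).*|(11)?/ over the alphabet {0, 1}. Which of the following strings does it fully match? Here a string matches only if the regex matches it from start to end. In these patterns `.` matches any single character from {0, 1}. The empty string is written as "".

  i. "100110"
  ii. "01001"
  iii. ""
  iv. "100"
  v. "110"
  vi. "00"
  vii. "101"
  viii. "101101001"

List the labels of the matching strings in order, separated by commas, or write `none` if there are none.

iii

i. "100110" → no match
ii. "01001" → no match
iii. "" → match
iv. "100" → no match
v. "110" → no match
vi. "00" → no match
vii. "101" → no match
viii. "101101001" → no match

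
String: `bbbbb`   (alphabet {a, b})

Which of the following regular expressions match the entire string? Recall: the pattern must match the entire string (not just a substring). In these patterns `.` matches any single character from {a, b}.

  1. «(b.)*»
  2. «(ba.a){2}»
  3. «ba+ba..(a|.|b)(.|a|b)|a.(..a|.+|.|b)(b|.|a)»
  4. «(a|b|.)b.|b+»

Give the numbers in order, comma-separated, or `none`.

4

1 → no match
2 → no match — must start with `ba`
3 → no match
4 → match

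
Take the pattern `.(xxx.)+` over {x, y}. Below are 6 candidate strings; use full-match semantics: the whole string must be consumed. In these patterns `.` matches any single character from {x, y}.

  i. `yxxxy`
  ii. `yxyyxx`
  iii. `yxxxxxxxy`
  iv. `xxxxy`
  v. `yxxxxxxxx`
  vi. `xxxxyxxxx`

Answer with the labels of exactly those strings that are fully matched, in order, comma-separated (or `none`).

i. `yxxxy` → match
ii. `yxyyxx` → no match
iii. `yxxxxxxxy` → match
iv. `xxxxy` → match
v. `yxxxxxxxx` → match
vi. `xxxxyxxxx` → match

i, iii, iv, v, vi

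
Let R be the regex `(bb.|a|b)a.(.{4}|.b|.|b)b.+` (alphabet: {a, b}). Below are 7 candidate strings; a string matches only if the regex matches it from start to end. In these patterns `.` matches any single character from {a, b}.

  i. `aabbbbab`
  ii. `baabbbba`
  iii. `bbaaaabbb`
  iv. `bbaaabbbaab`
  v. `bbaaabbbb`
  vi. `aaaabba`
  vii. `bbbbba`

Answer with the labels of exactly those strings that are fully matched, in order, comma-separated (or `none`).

i, ii, iii, iv, v, vi

i. `aabbbbab` → match
ii. `baabbbba` → match
iii. `bbaaaabbb` → match
iv. `bbaaabbbaab` → match
v. `bbaaabbbb` → match
vi. `aaaabba` → match
vii. `bbbbba` → no match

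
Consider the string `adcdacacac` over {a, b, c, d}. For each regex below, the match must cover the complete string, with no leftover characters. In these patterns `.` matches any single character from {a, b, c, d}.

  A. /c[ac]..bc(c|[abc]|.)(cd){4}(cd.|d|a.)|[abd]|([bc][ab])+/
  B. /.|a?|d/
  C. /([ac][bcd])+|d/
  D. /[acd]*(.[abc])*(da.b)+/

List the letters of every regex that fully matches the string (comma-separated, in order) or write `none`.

C

A → no match
B → no match
C → match
D → no match — must end with `b`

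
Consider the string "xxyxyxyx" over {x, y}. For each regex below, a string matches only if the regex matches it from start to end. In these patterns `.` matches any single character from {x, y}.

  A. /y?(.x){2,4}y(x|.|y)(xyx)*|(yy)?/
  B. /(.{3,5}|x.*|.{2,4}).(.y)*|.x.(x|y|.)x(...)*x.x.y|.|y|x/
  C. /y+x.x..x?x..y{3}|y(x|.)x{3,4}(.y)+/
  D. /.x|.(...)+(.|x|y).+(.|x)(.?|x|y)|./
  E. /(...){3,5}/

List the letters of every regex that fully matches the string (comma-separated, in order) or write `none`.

A → match
B → match
C → no match — must start with "y"
D → match
E → no match

A, B, D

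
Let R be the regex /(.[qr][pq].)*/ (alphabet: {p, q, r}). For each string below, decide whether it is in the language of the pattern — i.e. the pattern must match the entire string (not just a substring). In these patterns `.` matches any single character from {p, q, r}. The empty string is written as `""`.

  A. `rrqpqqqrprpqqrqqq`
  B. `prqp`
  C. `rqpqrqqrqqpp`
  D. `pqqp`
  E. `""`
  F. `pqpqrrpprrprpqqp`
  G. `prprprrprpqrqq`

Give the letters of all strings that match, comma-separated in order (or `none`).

B, C, D, E, F

A → no match
B → match
C → match
D → match
E → match
F → match
G → no match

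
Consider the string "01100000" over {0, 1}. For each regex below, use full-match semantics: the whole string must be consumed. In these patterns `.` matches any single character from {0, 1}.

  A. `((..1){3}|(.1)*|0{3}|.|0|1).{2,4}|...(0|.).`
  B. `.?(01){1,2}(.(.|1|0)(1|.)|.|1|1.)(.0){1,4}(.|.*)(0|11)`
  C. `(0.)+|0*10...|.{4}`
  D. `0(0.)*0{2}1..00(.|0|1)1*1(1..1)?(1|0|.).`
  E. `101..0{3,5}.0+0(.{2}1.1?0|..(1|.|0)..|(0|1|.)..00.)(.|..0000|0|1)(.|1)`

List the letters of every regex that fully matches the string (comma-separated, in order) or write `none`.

B

A → no match
B → match
C → no match
D → no match
E → no match — must start with "101"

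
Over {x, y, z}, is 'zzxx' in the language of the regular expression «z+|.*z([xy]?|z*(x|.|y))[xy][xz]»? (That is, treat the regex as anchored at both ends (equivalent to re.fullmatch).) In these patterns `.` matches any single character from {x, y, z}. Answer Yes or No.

Yes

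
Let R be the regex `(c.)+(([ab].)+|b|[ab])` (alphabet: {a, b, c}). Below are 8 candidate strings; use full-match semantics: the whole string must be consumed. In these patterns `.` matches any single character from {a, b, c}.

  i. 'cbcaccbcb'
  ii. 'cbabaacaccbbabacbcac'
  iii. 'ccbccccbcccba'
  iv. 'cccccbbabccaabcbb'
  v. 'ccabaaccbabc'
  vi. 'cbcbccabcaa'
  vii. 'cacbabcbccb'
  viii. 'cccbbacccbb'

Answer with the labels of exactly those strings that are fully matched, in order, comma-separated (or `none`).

none

i. 'cbcaccbcb' → no match
ii → no match
iii → no match
iv → no match
v. 'ccabaaccbabc' → no match
vi. 'cbcbccabcaa' → no match
vii. 'cacbabcbccb' → no match
viii. 'cccbbacccbb' → no match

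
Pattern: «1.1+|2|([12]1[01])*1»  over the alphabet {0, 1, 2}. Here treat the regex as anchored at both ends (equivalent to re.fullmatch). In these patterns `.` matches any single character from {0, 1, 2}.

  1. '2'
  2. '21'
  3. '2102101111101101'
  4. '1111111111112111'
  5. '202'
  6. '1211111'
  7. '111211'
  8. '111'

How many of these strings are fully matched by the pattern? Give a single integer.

5

1 → match
2 → no match
3 → match
4 → match
5 → no match
6 → match
7 → no match
8 → match
Total matched: 5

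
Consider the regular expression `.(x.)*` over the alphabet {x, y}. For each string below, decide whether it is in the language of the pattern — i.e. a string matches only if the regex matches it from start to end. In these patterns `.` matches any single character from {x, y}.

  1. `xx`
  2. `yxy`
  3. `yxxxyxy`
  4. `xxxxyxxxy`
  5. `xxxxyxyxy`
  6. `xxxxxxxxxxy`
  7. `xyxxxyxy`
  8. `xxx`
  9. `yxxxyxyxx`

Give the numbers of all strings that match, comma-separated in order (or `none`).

2, 3, 4, 5, 6, 8, 9

1 → no match
2 → match
3 → match
4 → match
5 → match
6 → match
7 → no match
8 → match
9 → match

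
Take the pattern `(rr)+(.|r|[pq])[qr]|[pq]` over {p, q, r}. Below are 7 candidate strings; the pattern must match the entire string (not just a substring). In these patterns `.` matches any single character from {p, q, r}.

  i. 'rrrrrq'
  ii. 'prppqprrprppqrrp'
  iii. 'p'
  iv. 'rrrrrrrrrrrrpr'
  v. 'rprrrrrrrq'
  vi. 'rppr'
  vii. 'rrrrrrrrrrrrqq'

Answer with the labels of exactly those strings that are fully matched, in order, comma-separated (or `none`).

i → match
ii → no match
iii → match
iv → match
v → no match
vi → no match
vii → match

i, iii, iv, vii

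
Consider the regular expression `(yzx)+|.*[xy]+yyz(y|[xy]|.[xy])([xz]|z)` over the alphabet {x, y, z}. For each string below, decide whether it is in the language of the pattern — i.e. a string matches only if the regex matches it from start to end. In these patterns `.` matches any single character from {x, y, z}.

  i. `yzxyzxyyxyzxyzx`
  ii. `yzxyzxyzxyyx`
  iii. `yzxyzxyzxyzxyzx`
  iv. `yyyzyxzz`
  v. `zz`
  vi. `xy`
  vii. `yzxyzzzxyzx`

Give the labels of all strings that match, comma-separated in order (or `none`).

iii

i → no match
ii → no match
iii → match
iv → no match
v → no match
vi → no match
vii → no match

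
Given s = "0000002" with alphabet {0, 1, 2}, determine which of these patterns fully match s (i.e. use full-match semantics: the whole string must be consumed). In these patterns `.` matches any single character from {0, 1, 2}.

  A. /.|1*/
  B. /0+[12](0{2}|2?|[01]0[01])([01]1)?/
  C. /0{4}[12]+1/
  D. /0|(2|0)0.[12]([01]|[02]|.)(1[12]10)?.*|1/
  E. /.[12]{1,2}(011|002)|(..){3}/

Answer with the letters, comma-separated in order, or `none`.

B

A → no match
B → match
C → no match — must end with "1"
D → no match
E → no match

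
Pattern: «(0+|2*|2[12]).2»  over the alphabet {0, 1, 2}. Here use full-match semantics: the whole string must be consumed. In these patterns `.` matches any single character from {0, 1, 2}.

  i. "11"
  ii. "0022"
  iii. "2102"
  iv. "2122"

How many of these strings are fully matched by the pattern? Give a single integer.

3

i. "11" → no match — must end with "2"
ii. "0022" → match
iii. "2102" → match
iv. "2122" → match
Total matched: 3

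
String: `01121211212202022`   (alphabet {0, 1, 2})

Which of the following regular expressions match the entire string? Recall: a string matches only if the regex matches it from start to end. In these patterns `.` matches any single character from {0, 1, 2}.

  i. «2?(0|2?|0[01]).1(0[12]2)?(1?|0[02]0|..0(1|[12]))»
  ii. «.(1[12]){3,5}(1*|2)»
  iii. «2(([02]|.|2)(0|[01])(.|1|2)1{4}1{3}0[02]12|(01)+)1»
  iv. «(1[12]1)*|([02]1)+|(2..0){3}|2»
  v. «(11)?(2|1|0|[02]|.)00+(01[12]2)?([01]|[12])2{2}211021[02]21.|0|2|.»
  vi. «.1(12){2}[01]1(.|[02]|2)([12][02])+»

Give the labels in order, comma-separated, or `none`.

i → no match
ii → no match
iii → no match — must start with `2`
iv → no match
v → no match
vi → match

vi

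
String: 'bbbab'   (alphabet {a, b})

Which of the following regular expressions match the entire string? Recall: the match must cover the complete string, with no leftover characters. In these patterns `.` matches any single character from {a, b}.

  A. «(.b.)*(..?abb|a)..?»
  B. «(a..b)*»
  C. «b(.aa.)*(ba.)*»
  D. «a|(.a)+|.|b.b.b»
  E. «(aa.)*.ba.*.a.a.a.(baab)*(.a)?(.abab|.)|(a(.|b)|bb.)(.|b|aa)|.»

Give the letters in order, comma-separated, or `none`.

A → match
B → no match
C → no match
D → match
E → no match

A, D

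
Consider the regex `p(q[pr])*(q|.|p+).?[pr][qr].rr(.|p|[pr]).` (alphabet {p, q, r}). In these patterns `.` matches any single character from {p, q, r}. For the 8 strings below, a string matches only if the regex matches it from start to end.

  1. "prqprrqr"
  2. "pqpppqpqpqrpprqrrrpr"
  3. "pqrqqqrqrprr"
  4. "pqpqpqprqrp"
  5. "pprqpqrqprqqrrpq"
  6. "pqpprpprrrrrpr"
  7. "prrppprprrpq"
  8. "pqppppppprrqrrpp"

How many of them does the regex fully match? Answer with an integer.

1. "prqprrqr" → no match
2 → no match
3. "pqrqqqrqrprr" → no match
4. "pqpqpqprqrp" → no match
5 → no match
6 → no match
7. "prrppprprrpq" → no match
8 → match
Total matched: 1

1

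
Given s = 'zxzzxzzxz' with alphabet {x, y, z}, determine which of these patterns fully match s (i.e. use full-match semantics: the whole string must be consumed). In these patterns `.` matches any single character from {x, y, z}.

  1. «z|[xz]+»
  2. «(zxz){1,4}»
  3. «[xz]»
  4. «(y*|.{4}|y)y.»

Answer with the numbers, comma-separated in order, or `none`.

1, 2

1 → match
2 → match
3 → no match
4 → no match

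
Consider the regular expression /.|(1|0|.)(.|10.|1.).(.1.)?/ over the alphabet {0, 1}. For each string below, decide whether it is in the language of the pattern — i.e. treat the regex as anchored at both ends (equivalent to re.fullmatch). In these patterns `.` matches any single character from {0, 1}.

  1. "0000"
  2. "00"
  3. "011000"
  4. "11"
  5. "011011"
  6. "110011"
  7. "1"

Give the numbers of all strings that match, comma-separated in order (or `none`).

5, 6, 7

1 → no match
2 → no match
3 → no match
4 → no match
5 → match
6 → match
7 → match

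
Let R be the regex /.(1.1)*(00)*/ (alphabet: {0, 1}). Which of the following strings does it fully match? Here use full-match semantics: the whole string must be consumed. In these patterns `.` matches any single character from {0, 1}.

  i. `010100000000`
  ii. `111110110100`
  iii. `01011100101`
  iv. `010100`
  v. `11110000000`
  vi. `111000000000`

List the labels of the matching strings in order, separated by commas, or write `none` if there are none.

i, ii, iv

i. `010100000000` → match
ii. `111110110100` → match
iii. `01011100101` → no match
iv. `010100` → match
v. `11110000000` → no match
vi. `111000000000` → no match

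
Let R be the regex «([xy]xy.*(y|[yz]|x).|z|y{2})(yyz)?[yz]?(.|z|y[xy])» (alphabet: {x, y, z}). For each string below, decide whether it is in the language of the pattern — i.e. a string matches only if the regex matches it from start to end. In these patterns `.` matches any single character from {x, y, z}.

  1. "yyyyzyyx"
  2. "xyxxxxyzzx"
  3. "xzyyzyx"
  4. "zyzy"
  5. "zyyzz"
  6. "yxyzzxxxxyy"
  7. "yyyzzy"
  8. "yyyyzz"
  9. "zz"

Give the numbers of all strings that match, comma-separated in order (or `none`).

1, 5, 6, 8, 9

1 → match
2 → no match
3 → no match
4 → no match
5 → match
6 → match
7 → no match
8 → match
9 → match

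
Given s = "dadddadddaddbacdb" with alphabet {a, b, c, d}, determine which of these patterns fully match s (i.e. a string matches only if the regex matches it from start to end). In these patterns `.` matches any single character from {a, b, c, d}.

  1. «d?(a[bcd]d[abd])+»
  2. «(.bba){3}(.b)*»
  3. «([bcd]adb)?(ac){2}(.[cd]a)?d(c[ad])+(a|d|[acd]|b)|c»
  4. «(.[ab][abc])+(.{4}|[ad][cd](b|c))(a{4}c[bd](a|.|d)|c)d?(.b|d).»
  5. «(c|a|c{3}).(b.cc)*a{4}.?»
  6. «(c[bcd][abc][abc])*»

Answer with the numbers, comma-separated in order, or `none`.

1 → match
2 → no match
3 → no match
4 → no match
5 → no match
6 → no match

1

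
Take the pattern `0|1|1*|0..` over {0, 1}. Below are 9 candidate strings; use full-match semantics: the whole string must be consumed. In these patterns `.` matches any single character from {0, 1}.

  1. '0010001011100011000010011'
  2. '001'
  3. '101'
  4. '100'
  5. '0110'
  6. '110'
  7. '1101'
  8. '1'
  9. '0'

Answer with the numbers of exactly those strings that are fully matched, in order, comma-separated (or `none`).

1 → no match
2 → match
3 → no match
4 → no match
5 → no match
6 → no match
7 → no match
8 → match
9 → match

2, 8, 9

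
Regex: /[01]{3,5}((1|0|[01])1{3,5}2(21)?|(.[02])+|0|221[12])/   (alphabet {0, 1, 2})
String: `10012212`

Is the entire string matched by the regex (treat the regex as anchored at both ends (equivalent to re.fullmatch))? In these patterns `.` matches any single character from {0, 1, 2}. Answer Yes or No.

Yes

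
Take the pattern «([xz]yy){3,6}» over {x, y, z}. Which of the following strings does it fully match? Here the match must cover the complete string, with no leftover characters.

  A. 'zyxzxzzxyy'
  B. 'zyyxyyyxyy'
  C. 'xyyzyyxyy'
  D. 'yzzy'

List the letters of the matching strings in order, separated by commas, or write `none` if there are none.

A. 'zyxzxzzxyy' → no match
B. 'zyyxyyyxyy' → no match
C. 'xyyzyyxyy' → match
D. 'yzzy' → no match — must end with 'yy'

C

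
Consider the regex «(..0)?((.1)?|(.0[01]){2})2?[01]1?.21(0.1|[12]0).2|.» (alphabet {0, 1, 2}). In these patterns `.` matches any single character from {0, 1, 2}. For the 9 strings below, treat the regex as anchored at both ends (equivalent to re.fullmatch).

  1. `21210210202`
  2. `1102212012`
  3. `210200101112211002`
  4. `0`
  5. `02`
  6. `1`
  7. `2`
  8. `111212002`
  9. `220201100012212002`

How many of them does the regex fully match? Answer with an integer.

1 → no match
2 → match
3 → match
4 → match
5 → no match
6 → match
7 → match
8 → match
9 → match
Total matched: 7

7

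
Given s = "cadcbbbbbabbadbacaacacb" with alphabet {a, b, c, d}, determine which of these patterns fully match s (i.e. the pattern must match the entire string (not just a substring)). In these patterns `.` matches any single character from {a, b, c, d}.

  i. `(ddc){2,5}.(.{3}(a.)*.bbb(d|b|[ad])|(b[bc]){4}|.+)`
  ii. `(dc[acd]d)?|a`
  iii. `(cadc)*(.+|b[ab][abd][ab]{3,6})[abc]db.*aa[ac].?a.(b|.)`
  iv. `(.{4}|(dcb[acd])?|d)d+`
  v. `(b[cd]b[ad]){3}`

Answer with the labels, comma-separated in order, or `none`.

iii

i → no match — must start with "ddc"
ii → no match
iii → match
iv → no match — must end with "d"
v → no match — must start with "b"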